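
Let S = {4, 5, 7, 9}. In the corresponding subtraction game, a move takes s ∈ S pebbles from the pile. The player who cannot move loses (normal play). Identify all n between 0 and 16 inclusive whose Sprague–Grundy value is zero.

0, 1, 2, 3, 13, 14, 15, 16

G(0) = 0
G(1) = mex{} = 0
G(2) = mex{} = 0
G(3) = mex{} = 0
G(4) = mex{0} = 1
G(5) = mex{0,0} = 1
G(6) = mex{0,0} = 1
G(7) = mex{0,0,0} = 1
G(8) = mex{1,0,0} = 2
G(9) = mex{1,1,0,0} = 2
G(10) = mex{1,1,0,0} = 2
G(11) = mex{1,1,1,0} = 2
G(12) = mex{2,1,1,0} = 3
G(13) = mex{2,2,1,1} = 0
G(14) = mex{2,2,1,1} = 0
G(15) = mex{2,2,2,1} = 0
G(16) = mex{3,2,2,1} = 0
P-positions are exactly the n with G(n) = 0.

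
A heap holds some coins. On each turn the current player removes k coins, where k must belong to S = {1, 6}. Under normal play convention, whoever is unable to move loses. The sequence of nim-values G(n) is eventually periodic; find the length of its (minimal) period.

n :  0  1  2  3  4  5  6  7  8  9 10 11 12 13 14 15
G :  0  1  0  1  0  1  2  0  1  0  1  0  1  2  0  1
G(n+7) = G(n) holds for n = 0,…,5 (a full window of length max(S) = 6), so the sequence is purely periodic with period 7.

7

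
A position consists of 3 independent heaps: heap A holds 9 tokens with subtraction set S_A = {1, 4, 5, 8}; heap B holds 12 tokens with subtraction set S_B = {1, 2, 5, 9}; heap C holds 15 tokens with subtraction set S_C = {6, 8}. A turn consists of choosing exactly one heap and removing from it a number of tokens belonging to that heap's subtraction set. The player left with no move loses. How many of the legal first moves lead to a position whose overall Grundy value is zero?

3

Heap A, S = {1, 4, 5, 8}:
G(0) = 0
G(1) = mex{0} = 1
G(2) = mex{1} = 0
G(3) = mex{0} = 1
G(4) = mex{1,0} = 2
G(5) = mex{2,1,0} = 3
G(6) = mex{3,0,1} = 2
G(7) = mex{2,1,0} = 3
G(8) = mex{3,2,1,0} = 4
G(9) = mex{4,3,2,1} = 0
G_A(9) = 0.
Heap B, S = {1, 2, 5, 9}:
G(0) = 0
G(1) = mex{0} = 1
G(2) = mex{1,0} = 2
G(3) = mex{2,1} = 0
G(4) = mex{0,2} = 1
G(5) = mex{1,0,0} = 2
G(6) = mex{2,1,1} = 0
G(7) = mex{0,2,2} = 1
G(8) = mex{1,0,0} = 2
G(9) = mex{2,1,1,0} = 3
G(10) = mex{3,2,2,1} = 0
G(11) = mex{0,3,0,2} = 1
G(12) = mex{1,0,1,0} = 2
G_B(12) = 2.
Heap C, S = {6, 8}:
G(0) = 0
G(1) = mex{} = 0
G(2) = mex{} = 0
G(3) = mex{} = 0
G(4) = mex{} = 0
G(5) = mex{} = 0
G(6) = mex{0} = 1
G(7) = mex{0} = 1
G(8) = mex{0,0} = 1
G(9) = mex{0,0} = 1
G(10) = mex{0,0} = 1
G(11) = mex{0,0} = 1
G(12) = mex{1,0} = 2
G(13) = mex{1,0} = 2
G(14) = mex{1,1} = 0
G(15) = mex{1,1} = 0
G_C(15) = 0.
Combined Grundy value = 0 ⊕ 2 ⊕ 0 = 2.
A winning move leaves total XOR = 0, i.e. changes one component's Grundy value g to g ⊕ X where X is the current total.
Heap A: need g' = 0⊕2 = 2. Options: 9−1→G=4, 9−4→G=3, 9−5→G=2, 9−8→G=1. Hits: 1.
Heap B: need g' = 2⊕2 = 0. Options: 12−1→G=1, 12−2→G=0, 12−5→G=1, 12−9→G=0. Hits: 2.
Heap C: need g' = 0⊕2 = 2. Options: 15−6→G=1, 15−8→G=1. Hits: 0.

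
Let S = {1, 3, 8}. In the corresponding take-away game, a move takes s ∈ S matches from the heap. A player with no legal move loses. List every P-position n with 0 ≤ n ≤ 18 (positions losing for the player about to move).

0, 2, 4, 6, 11, 13, 15, 17

n :  0  1  2  3  4  5  6  7  8  9 10 11 12 13 14 15 16 17 18
G :  0  1  0  1  0  1  0  1  2  3  2  0  1  0  1  0  1  0  1
P-positions are exactly the n with G(n) = 0.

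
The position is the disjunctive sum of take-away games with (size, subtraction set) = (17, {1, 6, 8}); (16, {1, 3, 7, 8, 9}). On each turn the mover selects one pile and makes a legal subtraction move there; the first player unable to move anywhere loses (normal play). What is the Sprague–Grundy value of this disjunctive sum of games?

1

Pile A, S = {1, 6, 8}:
G(0) = 0
G(1) = mex{0} = 1
G(2) = mex{1} = 0
G(3) = mex{0} = 1
G(4) = mex{1} = 0
G(5) = mex{0} = 1
G(6) = mex{1,0} = 2
G(7) = mex{2,1} = 0
G(8) = mex{0,0,0} = 1
G(9) = mex{1,1,1} = 0
G(10) = mex{0,0,0} = 1
G(11) = mex{1,1,1} = 0
G(12) = mex{0,2,0} = 1
G(13) = mex{1,0,1} = 2
G(14) = mex{2,1,2} = 0
G(15) = mex{0,0,0} = 1
G(16) = mex{1,1,1} = 0
G(17) = mex{0,0,0} = 1
G_A(17) = 1.
Pile B, S = {1, 3, 7, 8, 9}:
G(0) = 0
G(1) = mex{0} = 1
G(2) = mex{1} = 0
G(3) = mex{0,0} = 1
G(4) = mex{1,1} = 0
G(5) = mex{0,0} = 1
G(6) = mex{1,1} = 0
G(7) = mex{0,0,0} = 1
G(8) = mex{1,1,1,0} = 2
G(9) = mex{2,0,0,1,0} = 3
G(10) = mex{3,1,1,0,1} = 2
G(11) = mex{2,2,0,1,0} = 3
G(12) = mex{3,3,1,0,1} = 2
G(13) = mex{2,2,0,1,0} = 3
G(14) = mex{3,3,1,0,1} = 2
G(15) = mex{2,2,2,1,0} = 3
G(16) = mex{3,3,3,2,1} = 0
G_B(16) = 0.
Combined Grundy value = 1 ⊕ 0 = 1.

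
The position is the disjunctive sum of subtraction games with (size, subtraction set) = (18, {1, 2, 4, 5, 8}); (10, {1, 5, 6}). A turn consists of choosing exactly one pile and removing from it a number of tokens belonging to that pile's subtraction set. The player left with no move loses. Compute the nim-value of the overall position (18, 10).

2

Pile A, S = {1, 2, 4, 5, 8}:
G(0) = 0
G(1) = mex{0} = 1
G(2) = mex{1,0} = 2
G(3) = mex{2,1} = 0
G(4) = mex{0,2,0} = 1
G(5) = mex{1,0,1,0} = 2
G(6) = mex{2,1,2,1} = 0
G(7) = mex{0,2,0,2} = 1
G(8) = mex{1,0,1,0,0} = 2
G(9) = mex{2,1,2,1,1} = 0
G(10) = mex{0,2,0,2,2} = 1
G(11) = mex{1,0,1,0,0} = 2
G(12) = mex{2,1,2,1,1} = 0
G(13) = mex{0,2,0,2,2} = 1
G(14) = mex{1,0,1,0,0} = 2
G(15) = mex{2,1,2,1,1} = 0
G(16) = mex{0,2,0,2,2} = 1
G(17) = mex{1,0,1,0,0} = 2
G(18) = mex{2,1,2,1,1} = 0
G_A(18) = 0.
Pile B, S = {1, 5, 6}:
n :  0  1  2  3  4  5  6  7  8  9 10
G :  0  1  0  1  0  1  2  3  2  3  2
G_B(10) = 2.
Combined Grundy value = 0 ⊕ 2 = 2.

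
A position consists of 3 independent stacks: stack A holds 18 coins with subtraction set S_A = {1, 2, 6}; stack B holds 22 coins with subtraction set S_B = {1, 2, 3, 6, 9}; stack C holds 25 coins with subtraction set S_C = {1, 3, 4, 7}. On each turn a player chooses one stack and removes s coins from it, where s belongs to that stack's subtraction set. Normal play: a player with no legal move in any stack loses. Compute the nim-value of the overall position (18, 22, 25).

2

Stack A, S = {1, 2, 6}:
n :  0  1  2  3  4  5  6  7  8  9 10 11 12 13 14 15 16 17 18
G :  0  1  2  0  1  2  3  0  1  2  0  1  2  3  0  1  2  0  1
G_A(18) = 1.
Stack B, S = {1, 2, 3, 6, 9}:
G(0) = 0
G(1) = mex{0} = 1
G(2) = mex{1,0} = 2
G(3) = mex{2,1,0} = 3
G(4) = mex{3,2,1} = 0
G(5) = mex{0,3,2} = 1
G(6) = mex{1,0,3,0} = 2
G(7) = mex{2,1,0,1} = 3
G(8) = mex{3,2,1,2} = 0
G(9) = mex{0,3,2,3,0} = 1
G(10) = mex{1,0,3,0,1} = 2
G(11) = mex{2,1,0,1,2} = 3
G(12) = mex{3,2,1,2,3} = 0
G(13) = mex{0,3,2,3,0} = 1
G(14) = mex{1,0,3,0,1} = 2
G(15) = mex{2,1,0,1,2} = 3
G(16) = mex{3,2,1,2,3} = 0
G(17) = mex{0,3,2,3,0} = 1
G(18) = mex{1,0,3,0,1} = 2
G(19) = mex{2,1,0,1,2} = 3
G(20) = mex{3,2,1,2,3} = 0
G(21) = mex{0,3,2,3,0} = 1
G(22) = mex{1,0,3,0,1} = 2
G_B(22) = 2.
Stack C, S = {1, 3, 4, 7}:
G(0) = 0
G(1) = mex{0} = 1
G(2) = mex{1} = 0
G(3) = mex{0,0} = 1
G(4) = mex{1,1,0} = 2
G(5) = mex{2,0,1} = 3
G(6) = mex{3,1,0} = 2
G(7) = mex{2,2,1,0} = 3
G(8) = mex{3,3,2,1} = 0
G(9) = mex{0,2,3,0} = 1
G(10) = mex{1,3,2,1} = 0
G(11) = mex{0,0,3,2} = 1
G(12) = mex{1,1,0,3} = 2
G(13) = mex{2,0,1,2} = 3
G(14) = mex{3,1,0,3} = 2
G(15) = mex{2,2,1,0} = 3
G(16) = mex{3,3,2,1} = 0
G(17) = mex{0,2,3,0} = 1
G(18) = mex{1,3,2,1} = 0
G(19) = mex{0,0,3,2} = 1
G(20) = mex{1,1,0,3} = 2
G(21) = mex{2,0,1,2} = 3
G(22) = mex{3,1,0,3} = 2
G(23) = mex{2,2,1,0} = 3
G(24) = mex{3,3,2,1} = 0
G(25) = mex{0,2,3,0} = 1
G_C(25) = 1.
Combined Grundy value = 1 ⊕ 2 ⊕ 1 = 2.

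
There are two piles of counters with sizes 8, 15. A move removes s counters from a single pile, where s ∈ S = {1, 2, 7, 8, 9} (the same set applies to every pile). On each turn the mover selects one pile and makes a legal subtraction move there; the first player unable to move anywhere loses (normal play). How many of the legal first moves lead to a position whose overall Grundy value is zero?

All piles use S = {1, 2, 7, 8, 9}:
n :  0  1  2  3  4  5  6  7  8  9 10 11 12 13 14 15
G :  0  1  2  0  1  2  0  1  2  3  4  5  3  4  5  3
Pile A: G(8) = 2.
Pile B: G(15) = 3.
Combined Grundy value = 2 ⊕ 3 = 1.
A winning move leaves total XOR = 0, i.e. changes one component's Grundy value g to g ⊕ X where X is the current total.
Pile A: need g' = 2⊕1 = 3. Options: 8−1→G=1, 8−2→G=0, 8−7→G=1, 8−8→G=0. Hits: 0.
Pile B: need g' = 3⊕1 = 2. Options: 15−1→G=5, 15−2→G=4, 15−7→G=2, 15−8→G=1, 15−9→G=0. Hits: 1.

1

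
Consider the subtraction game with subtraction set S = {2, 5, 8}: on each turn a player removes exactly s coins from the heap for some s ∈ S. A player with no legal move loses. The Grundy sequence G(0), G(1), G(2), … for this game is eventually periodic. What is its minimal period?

n :  0  1  2  3  4  5  6  7  8  9 10 11 12 13 14 15 16 17 18 19 20 21
G :  0  0  1  1  0  2  1  0  2  1  0  0  1  1  0  2  1  0  2  1  0  0
G(n+10) = G(n) holds for n = 0,…,7 (a full window of length max(S) = 8), so the sequence is purely periodic with period 10.

10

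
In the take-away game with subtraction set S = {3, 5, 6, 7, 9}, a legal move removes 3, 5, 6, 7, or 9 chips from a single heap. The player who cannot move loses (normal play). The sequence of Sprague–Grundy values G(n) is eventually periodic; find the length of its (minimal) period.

n :  0  1  2  3  4  5  6  7  8  9 10 11 12 13 14 15 16 17 18 19 20 21 22 23 24 25
G :  0  0  0  1  1  1  2  2  2  3  3  3  0  0  0  1  1  1  2  2  2  3  3  3  0  0
G(n+12) = G(n) holds for n = 0,…,8 (a full window of length max(S) = 9), so the sequence is purely periodic with period 12.

12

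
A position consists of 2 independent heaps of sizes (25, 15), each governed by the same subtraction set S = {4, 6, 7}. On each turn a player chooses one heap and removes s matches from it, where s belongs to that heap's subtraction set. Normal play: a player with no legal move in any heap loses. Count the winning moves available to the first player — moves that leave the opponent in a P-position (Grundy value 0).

All heaps use S = {4, 6, 7}:
n :  0  1  2  3  4  5  6  7  8  9 10 11 12 13 14 15 16 17 18 19 20 21 22 23 24 25
G :  0  0  0  0  1  1  1  1  2  2  2  0  0  0  0  1  1  1  1  2  2  2  0  0  0  0
Heap A: G(25) = 0.
Heap B: G(15) = 1.
Combined Grundy value = 0 ⊕ 1 = 1.
A winning move leaves total XOR = 0, i.e. changes one component's Grundy value g to g ⊕ X where X is the current total.
Heap A: need g' = 0⊕1 = 1. Options: 25−4→G=2, 25−6→G=2, 25−7→G=1. Hits: 1.
Heap B: need g' = 1⊕1 = 0. Options: 15−4→G=0, 15−6→G=2, 15−7→G=2. Hits: 1.

2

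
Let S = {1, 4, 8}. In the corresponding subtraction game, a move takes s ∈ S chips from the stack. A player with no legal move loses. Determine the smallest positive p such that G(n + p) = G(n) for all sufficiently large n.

G(0) = 0
G(1) = mex{0} = 1
G(2) = mex{1} = 0
G(3) = mex{0} = 1
G(4) = mex{1,0} = 2
G(5) = mex{2,1} = 0
G(6) = mex{0,0} = 1
G(7) = mex{1,1} = 0
G(8) = mex{0,2,0} = 1
G(9) = mex{1,0,1} = 2
G(10) = mex{2,1,0} = 3
G(11) = mex{3,0,1} = 2
G(12) = mex{2,1,2} = 0
G(13) = mex{0,2,0} = 1
G(14) = mex{1,3,1} = 0
G(15) = mex{0,2,0} = 1
G(16) = mex{1,0,1} = 2
G(17) = mex{2,1,2} = 0
G(18) = mex{0,0,3} = 1
G(19) = mex{1,1,2} = 0
G(20) = mex{0,2,0} = 1
G(21) = mex{1,0,1} = 2
G(22) = mex{2,1,0} = 3
G(23) = mex{3,0,1} = 2
G(24) = mex{2,1,2} = 0
G(25) = mex{0,2,0} = 1
G(n+12) = G(n) holds for n = 0,…,7 (a full window of length max(S) = 8), so the sequence is purely periodic with period 12.

12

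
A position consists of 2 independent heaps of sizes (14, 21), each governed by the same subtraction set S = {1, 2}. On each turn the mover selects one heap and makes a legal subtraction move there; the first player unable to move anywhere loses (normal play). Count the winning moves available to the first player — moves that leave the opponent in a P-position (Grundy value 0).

All heaps use S = {1, 2}:
n :  0  1  2  3  4  5  6  7  8  9 10 11 12 13 14 15 16 17 18 19 20 21
G :  0  1  2  0  1  2  0  1  2  0  1  2  0  1  2  0  1  2  0  1  2  0
Heap A: G(14) = 2.
Heap B: G(21) = 0.
Combined Grundy value = 2 ⊕ 0 = 2.
A winning move leaves total XOR = 0, i.e. changes one component's Grundy value g to g ⊕ X where X is the current total.
Heap A: need g' = 2⊕2 = 0. Options: 14−1→G=1, 14−2→G=0. Hits: 1.
Heap B: need g' = 0⊕2 = 2. Options: 21−1→G=2, 21−2→G=1. Hits: 1.

2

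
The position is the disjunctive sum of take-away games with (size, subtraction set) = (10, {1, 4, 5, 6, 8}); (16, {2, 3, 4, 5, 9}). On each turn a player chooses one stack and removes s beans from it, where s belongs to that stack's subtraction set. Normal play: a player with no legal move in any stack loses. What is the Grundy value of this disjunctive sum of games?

Stack A, S = {1, 4, 5, 6, 8}:
G(0) = 0
G(1) = mex{0} = 1
G(2) = mex{1} = 0
G(3) = mex{0} = 1
G(4) = mex{1,0} = 2
G(5) = mex{2,1,0} = 3
G(6) = mex{3,0,1,0} = 2
G(7) = mex{2,1,0,1} = 3
G(8) = mex{3,2,1,0,0} = 4
G(9) = mex{4,3,2,1,1} = 0
G(10) = mex{0,2,3,2,0} = 1
G_A(10) = 1.
Stack B, S = {2, 3, 4, 5, 9}:
G(0) = 0
G(1) = mex{} = 0
G(2) = mex{0} = 1
G(3) = mex{0,0} = 1
G(4) = mex{1,0,0} = 2
G(5) = mex{1,1,0,0} = 2
G(6) = mex{2,1,1,0} = 3
G(7) = mex{2,2,1,1} = 0
G(8) = mex{3,2,2,1} = 0
G(9) = mex{0,3,2,2,0} = 1
G(10) = mex{0,0,3,2,0} = 1
G(11) = mex{1,0,0,3,1} = 2
G(12) = mex{1,1,0,0,1} = 2
G(13) = mex{2,1,1,0,2} = 3
G(14) = mex{2,2,1,1,2} = 0
G(15) = mex{3,2,2,1,3} = 0
G(16) = mex{0,3,2,2,0} = 1
G_B(16) = 1.
Combined Grundy value = 1 ⊕ 1 = 0.

0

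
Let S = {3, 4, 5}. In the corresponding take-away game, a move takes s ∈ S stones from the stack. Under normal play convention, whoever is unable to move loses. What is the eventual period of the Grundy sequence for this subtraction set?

n :  0  1  2  3  4  5  6  7  8  9 10 11 12 13 14 15 16 17
G :  0  0  0  1  1  1  2  2  0  0  0  1  1  1  2  2  0  0
G(n+8) = G(n) holds for n = 0,…,4 (a full window of length max(S) = 5), so the sequence is purely periodic with period 8.

8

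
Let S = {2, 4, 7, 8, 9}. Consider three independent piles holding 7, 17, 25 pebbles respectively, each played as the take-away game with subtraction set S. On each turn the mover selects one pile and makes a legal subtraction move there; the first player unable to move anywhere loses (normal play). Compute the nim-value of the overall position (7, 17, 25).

All piles use S = {2, 4, 7, 8, 9}:
G(0) = 0
G(1) = mex{} = 0
G(2) = mex{0} = 1
G(3) = mex{0} = 1
G(4) = mex{1,0} = 2
G(5) = mex{1,0} = 2
G(6) = mex{2,1} = 0
G(7) = mex{2,1,0} = 3
G(8) = mex{0,2,0,0} = 1
G(9) = mex{3,2,1,0,0} = 4
G(10) = mex{1,0,1,1,0} = 2
G(11) = mex{4,3,2,1,1} = 0
G(12) = mex{2,1,2,2,1} = 0
G(13) = mex{0,4,0,2,2} = 1
G(14) = mex{0,2,3,0,2} = 1
G(15) = mex{1,0,1,3,0} = 2
G(16) = mex{1,0,4,1,3} = 2
G(17) = mex{2,1,2,4,1} = 0
G(18) = mex{2,1,0,2,4} = 3
G(19) = mex{0,2,0,0,2} = 1
G(20) = mex{3,2,1,0,0} = 4
G(21) = mex{1,0,1,1,0} = 2
G(22) = mex{4,3,2,1,1} = 0
G(23) = mex{2,1,2,2,1} = 0
G(24) = mex{0,4,0,2,2} = 1
G(25) = mex{0,2,3,0,2} = 1
Pile A: G(7) = 3.
Pile B: G(17) = 0.
Pile C: G(25) = 1.
Combined Grundy value = 3 ⊕ 0 ⊕ 1 = 2.

2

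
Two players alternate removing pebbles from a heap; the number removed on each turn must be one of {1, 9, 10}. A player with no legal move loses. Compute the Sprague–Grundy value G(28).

n :  0  1  2  3  4  5  6  7  8  9 10 11 12 13 14 15 16 17 18 19 20 21 22 23 24 25 26 27 28
G :  0  1  0  1  0  1  0  1  0  1  2  3  2  3  2  3  2  3  2  0  1  0  1  0  1  0  1  0  1

1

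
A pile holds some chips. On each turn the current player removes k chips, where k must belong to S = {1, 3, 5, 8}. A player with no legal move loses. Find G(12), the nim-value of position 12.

2

G(0) = 0
G(1) = mex{0} = 1
G(2) = mex{1} = 0
G(3) = mex{0,0} = 1
G(4) = mex{1,1} = 0
G(5) = mex{0,0,0} = 1
G(6) = mex{1,1,1} = 0
G(7) = mex{0,0,0} = 1
G(8) = mex{1,1,1,0} = 2
G(9) = mex{2,0,0,1} = 3
G(10) = mex{3,1,1,0} = 2
G(11) = mex{2,2,0,1} = 3
G(12) = mex{3,3,1,0} = 2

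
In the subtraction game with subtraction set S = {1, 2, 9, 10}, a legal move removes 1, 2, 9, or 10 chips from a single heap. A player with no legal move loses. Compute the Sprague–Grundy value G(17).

n :  0  1  2  3  4  5  6  7  8  9 10 11 12 13 14 15 16 17
G :  0  1  2  0  1  2  0  1  2  3  4  0  1  2  0  1  2  0

0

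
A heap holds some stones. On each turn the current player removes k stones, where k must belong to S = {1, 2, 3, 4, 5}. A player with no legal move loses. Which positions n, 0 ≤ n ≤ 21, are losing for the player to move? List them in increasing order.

G(0) = 0
G(1) = mex{0} = 1
G(2) = mex{1,0} = 2
G(3) = mex{2,1,0} = 3
G(4) = mex{3,2,1,0} = 4
G(5) = mex{4,3,2,1,0} = 5
G(6) = mex{5,4,3,2,1} = 0
G(7) = mex{0,5,4,3,2} = 1
G(8) = mex{1,0,5,4,3} = 2
G(9) = mex{2,1,0,5,4} = 3
G(10) = mex{3,2,1,0,5} = 4
G(11) = mex{4,3,2,1,0} = 5
G(12) = mex{5,4,3,2,1} = 0
G(13) = mex{0,5,4,3,2} = 1
G(14) = mex{1,0,5,4,3} = 2
G(15) = mex{2,1,0,5,4} = 3
G(16) = mex{3,2,1,0,5} = 4
G(17) = mex{4,3,2,1,0} = 5
G(18) = mex{5,4,3,2,1} = 0
G(19) = mex{0,5,4,3,2} = 1
G(20) = mex{1,0,5,4,3} = 2
G(21) = mex{2,1,0,5,4} = 3
P-positions are exactly the n with G(n) = 0.

0, 6, 12, 18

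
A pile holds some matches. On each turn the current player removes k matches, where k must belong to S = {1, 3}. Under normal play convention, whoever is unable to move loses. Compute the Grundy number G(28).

G(0) = 0
G(1) = mex{0} = 1
G(2) = mex{1} = 0
G(3) = mex{0,0} = 1
G(4) = mex{1,1} = 0
G(5) = mex{0,0} = 1
G(6) = mex{1,1} = 0
G(7) = mex{0,0} = 1
G(8) = mex{1,1} = 0
G(9) = mex{0,0} = 1
G(10) = mex{1,1} = 0
G(11) = mex{0,0} = 1
G(12) = mex{1,1} = 0
G(13) = mex{0,0} = 1
G(14) = mex{1,1} = 0
G(15) = mex{0,0} = 1
G(16) = mex{1,1} = 0
G(17) = mex{0,0} = 1
G(18) = mex{1,1} = 0
G(19) = mex{0,0} = 1
G(20) = mex{1,1} = 0
G(21) = mex{0,0} = 1
G(22) = mex{1,1} = 0
G(23) = mex{0,0} = 1
G(24) = mex{1,1} = 0
G(25) = mex{0,0} = 1
G(26) = mex{1,1} = 0
G(27) = mex{0,0} = 1
G(28) = mex{1,1} = 0

0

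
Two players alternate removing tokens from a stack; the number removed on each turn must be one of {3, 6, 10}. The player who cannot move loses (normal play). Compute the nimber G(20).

G(0) = 0
G(1) = mex{} = 0
G(2) = mex{} = 0
G(3) = mex{0} = 1
G(4) = mex{0} = 1
G(5) = mex{0} = 1
G(6) = mex{1,0} = 2
G(7) = mex{1,0} = 2
G(8) = mex{1,0} = 2
G(9) = mex{2,1} = 0
G(10) = mex{2,1,0} = 3
G(11) = mex{2,1,0} = 3
G(12) = mex{0,2,0} = 1
G(13) = mex{3,2,1} = 0
G(14) = mex{3,2,1} = 0
G(15) = mex{1,0,1} = 2
G(16) = mex{0,3,2} = 1
G(17) = mex{0,3,2} = 1
G(18) = mex{2,1,2} = 0
G(19) = mex{1,0,0} = 2
G(20) = mex{1,0,3} = 2

2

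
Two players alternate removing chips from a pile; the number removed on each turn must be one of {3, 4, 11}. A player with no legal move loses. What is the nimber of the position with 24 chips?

1

G(0) = 0
G(1) = mex{} = 0
G(2) = mex{} = 0
G(3) = mex{0} = 1
G(4) = mex{0,0} = 1
G(5) = mex{0,0} = 1
G(6) = mex{1,0} = 2
G(7) = mex{1,1} = 0
G(8) = mex{1,1} = 0
G(9) = mex{2,1} = 0
G(10) = mex{0,2} = 1
G(11) = mex{0,0,0} = 1
G(12) = mex{0,0,0} = 1
G(13) = mex{1,0,0} = 2
G(14) = mex{1,1,1} = 0
G(15) = mex{1,1,1} = 0
G(16) = mex{2,1,1} = 0
G(17) = mex{0,2,2} = 1
G(18) = mex{0,0,0} = 1
G(19) = mex{0,0,0} = 1
G(20) = mex{1,0,0} = 2
G(21) = mex{1,1,1} = 0
G(22) = mex{1,1,1} = 0
G(23) = mex{2,1,1} = 0
G(24) = mex{0,2,2} = 1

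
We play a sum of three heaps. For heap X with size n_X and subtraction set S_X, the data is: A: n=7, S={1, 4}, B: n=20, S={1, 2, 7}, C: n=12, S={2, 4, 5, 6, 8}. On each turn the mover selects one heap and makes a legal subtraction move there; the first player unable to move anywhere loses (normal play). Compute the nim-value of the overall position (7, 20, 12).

3

Heap A, S = {1, 4}:
G(0) = 0
G(1) = mex{0} = 1
G(2) = mex{1} = 0
G(3) = mex{0} = 1
G(4) = mex{1,0} = 2
G(5) = mex{2,1} = 0
G(6) = mex{0,0} = 1
G(7) = mex{1,1} = 0
G_A(7) = 0.
Heap B, S = {1, 2, 7}:
n :  0  1  2  3  4  5  6  7  8  9 10 11 12 13 14 15 16 17 18 19 20
G :  0  1  2  0  1  2  0  1  2  0  1  2  0  1  2  0  1  2  0  1  2
G_B(20) = 2.
Heap C, S = {2, 4, 5, 6, 8}:
n :  0  1  2  3  4  5  6  7  8  9 10 11 12
G :  0  0  1  1  2  2  3  3  4  4  0  0  1
G_C(12) = 1.
Combined Grundy value = 0 ⊕ 2 ⊕ 1 = 3.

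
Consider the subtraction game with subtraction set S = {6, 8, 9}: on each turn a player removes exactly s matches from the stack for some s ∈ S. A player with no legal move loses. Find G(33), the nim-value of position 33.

n :  0  1  2  3  4  5  6  7  8  9 10 11 12 13 14 15 16 17 18 19 20 21 22 23 24 25 26 27 28 29 30 31 32 33
G :  0  0  0  0  0  0  1  1  1  1  1  1  2  2  2  0  0  0  0  0  0  1  1  1  1  1  1  2  2  2  0  0  0  0

0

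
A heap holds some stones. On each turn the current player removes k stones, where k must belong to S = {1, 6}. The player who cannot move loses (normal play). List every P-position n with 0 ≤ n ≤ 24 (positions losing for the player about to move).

n :  0  1  2  3  4  5  6  7  8  9 10 11 12 13 14 15 16 17 18 19 20 21 22 23 24
G :  0  1  0  1  0  1  2  0  1  0  1  0  1  2  0  1  0  1  0  1  2  0  1  0  1
P-positions are exactly the n with G(n) = 0.

0, 2, 4, 7, 9, 11, 14, 16, 18, 21, 23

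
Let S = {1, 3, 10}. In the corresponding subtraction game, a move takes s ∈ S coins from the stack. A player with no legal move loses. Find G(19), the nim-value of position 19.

G(0) = 0
G(1) = mex{0} = 1
G(2) = mex{1} = 0
G(3) = mex{0,0} = 1
G(4) = mex{1,1} = 0
G(5) = mex{0,0} = 1
G(6) = mex{1,1} = 0
G(7) = mex{0,0} = 1
G(8) = mex{1,1} = 0
G(9) = mex{0,0} = 1
G(10) = mex{1,1,0} = 2
G(11) = mex{2,0,1} = 3
G(12) = mex{3,1,0} = 2
G(13) = mex{2,2,1} = 0
G(14) = mex{0,3,0} = 1
G(15) = mex{1,2,1} = 0
G(16) = mex{0,0,0} = 1
G(17) = mex{1,1,1} = 0
G(18) = mex{0,0,0} = 1
G(19) = mex{1,1,1} = 0

0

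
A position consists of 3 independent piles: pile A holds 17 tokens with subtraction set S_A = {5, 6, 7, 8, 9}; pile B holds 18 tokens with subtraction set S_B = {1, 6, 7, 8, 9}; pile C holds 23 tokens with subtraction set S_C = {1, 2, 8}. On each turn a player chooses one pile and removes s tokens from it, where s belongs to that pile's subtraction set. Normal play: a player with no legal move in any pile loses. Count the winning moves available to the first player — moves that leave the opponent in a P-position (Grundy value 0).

Pile A, S = {5, 6, 7, 8, 9}:
G(0) = 0
G(1) = mex{} = 0
G(2) = mex{} = 0
G(3) = mex{} = 0
G(4) = mex{} = 0
G(5) = mex{0} = 1
G(6) = mex{0,0} = 1
G(7) = mex{0,0,0} = 1
G(8) = mex{0,0,0,0} = 1
G(9) = mex{0,0,0,0,0} = 1
G(10) = mex{1,0,0,0,0} = 2
G(11) = mex{1,1,0,0,0} = 2
G(12) = mex{1,1,1,0,0} = 2
G(13) = mex{1,1,1,1,0} = 2
G(14) = mex{1,1,1,1,1} = 0
G(15) = mex{2,1,1,1,1} = 0
G(16) = mex{2,2,1,1,1} = 0
G(17) = mex{2,2,2,1,1} = 0
G_A(17) = 0.
Pile B, S = {1, 6, 7, 8, 9}:
G(0) = 0
G(1) = mex{0} = 1
G(2) = mex{1} = 0
G(3) = mex{0} = 1
G(4) = mex{1} = 0
G(5) = mex{0} = 1
G(6) = mex{1,0} = 2
G(7) = mex{2,1,0} = 3
G(8) = mex{3,0,1,0} = 2
G(9) = mex{2,1,0,1,0} = 3
G(10) = mex{3,0,1,0,1} = 2
G(11) = mex{2,1,0,1,0} = 3
G(12) = mex{3,2,1,0,1} = 4
G(13) = mex{4,3,2,1,0} = 5
G(14) = mex{5,2,3,2,1} = 0
G(15) = mex{0,3,2,3,2} = 1
G(16) = mex{1,2,3,2,3} = 0
G(17) = mex{0,3,2,3,2} = 1
G(18) = mex{1,4,3,2,3} = 0
G_B(18) = 0.
Pile C, S = {1, 2, 8}:
n :  0  1  2  3  4  5  6  7  8  9 10 11 12 13 14 15 16 17 18 19 20 21 22 23
G :  0  1  2  0  1  2  0  1  2  0  1  2  0  1  2  0  1  2  0  1  2  0  1  2
G_C(23) = 2.
Combined Grundy value = 0 ⊕ 0 ⊕ 2 = 2.
A winning move leaves total XOR = 0, i.e. changes one component's Grundy value g to g ⊕ X where X is the current total.
Pile A: need g' = 0⊕2 = 2. Options: 17−5→G=2, 17−6→G=2, 17−7→G=2, 17−8→G=1, 17−9→G=1. Hits: 3.
Pile B: need g' = 0⊕2 = 2. Options: 18−1→G=1, 18−6→G=4, 18−7→G=3, 18−8→G=2, 18−9→G=3. Hits: 1.
Pile C: need g' = 2⊕2 = 0. Options: 23−1→G=1, 23−2→G=0, 23−8→G=0. Hits: 2.

6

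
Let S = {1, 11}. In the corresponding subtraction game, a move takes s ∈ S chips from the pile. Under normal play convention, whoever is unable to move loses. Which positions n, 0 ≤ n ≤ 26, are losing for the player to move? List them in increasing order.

n :  0  1  2  3  4  5  6  7  8  9 10 11 12 13 14 15 16 17 18 19 20 21 22 23 24 25 26
G :  0  1  0  1  0  1  0  1  0  1  0  1  0  1  0  1  0  1  0  1  0  1  0  1  0  1  0
P-positions are exactly the n with G(n) = 0.

0, 2, 4, 6, 8, 10, 12, 14, 16, 18, 20, 22, 24, 26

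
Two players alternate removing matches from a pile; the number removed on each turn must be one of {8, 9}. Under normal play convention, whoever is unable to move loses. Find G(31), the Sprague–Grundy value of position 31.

1

G(0) = 0
G(1) = mex{} = 0
G(2) = mex{} = 0
G(3) = mex{} = 0
G(4) = mex{} = 0
G(5) = mex{} = 0
G(6) = mex{} = 0
G(7) = mex{} = 0
G(8) = mex{0} = 1
G(9) = mex{0,0} = 1
G(10) = mex{0,0} = 1
G(11) = mex{0,0} = 1
G(12) = mex{0,0} = 1
G(13) = mex{0,0} = 1
G(14) = mex{0,0} = 1
G(15) = mex{0,0} = 1
G(16) = mex{1,0} = 2
G(17) = mex{1,1} = 0
G(18) = mex{1,1} = 0
G(19) = mex{1,1} = 0
G(20) = mex{1,1} = 0
G(21) = mex{1,1} = 0
G(22) = mex{1,1} = 0
G(23) = mex{1,1} = 0
G(24) = mex{2,1} = 0
G(25) = mex{0,2} = 1
G(26) = mex{0,0} = 1
G(27) = mex{0,0} = 1
G(28) = mex{0,0} = 1
G(29) = mex{0,0} = 1
G(30) = mex{0,0} = 1
G(31) = mex{0,0} = 1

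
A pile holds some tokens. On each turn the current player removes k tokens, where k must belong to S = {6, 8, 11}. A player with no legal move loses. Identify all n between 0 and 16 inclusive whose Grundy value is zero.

n :  0  1  2  3  4  5  6  7  8  9 10 11 12 13 14 15 16
G :  0  0  0  0  0  0  1  1  1  1  1  1  2  2  2  2  2
P-positions are exactly the n with G(n) = 0.

0, 1, 2, 3, 4, 5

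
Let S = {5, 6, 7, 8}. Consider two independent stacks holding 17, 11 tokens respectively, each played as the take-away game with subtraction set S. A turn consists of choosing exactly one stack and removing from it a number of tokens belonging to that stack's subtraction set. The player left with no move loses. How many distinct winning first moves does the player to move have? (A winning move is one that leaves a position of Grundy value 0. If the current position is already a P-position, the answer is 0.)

All stacks use S = {5, 6, 7, 8}:
G(0) = 0
G(1) = mex{} = 0
G(2) = mex{} = 0
G(3) = mex{} = 0
G(4) = mex{} = 0
G(5) = mex{0} = 1
G(6) = mex{0,0} = 1
G(7) = mex{0,0,0} = 1
G(8) = mex{0,0,0,0} = 1
G(9) = mex{0,0,0,0} = 1
G(10) = mex{1,0,0,0} = 2
G(11) = mex{1,1,0,0} = 2
G(12) = mex{1,1,1,0} = 2
G(13) = mex{1,1,1,1} = 0
G(14) = mex{1,1,1,1} = 0
G(15) = mex{2,1,1,1} = 0
G(16) = mex{2,2,1,1} = 0
G(17) = mex{2,2,2,1} = 0
Stack A: G(17) = 0.
Stack B: G(11) = 2.
Combined Grundy value = 0 ⊕ 2 = 2.
A winning move leaves total XOR = 0, i.e. changes one component's Grundy value g to g ⊕ X where X is the current total.
Stack A: need g' = 0⊕2 = 2. Options: 17−5→G=2, 17−6→G=2, 17−7→G=2, 17−8→G=1. Hits: 3.
Stack B: need g' = 2⊕2 = 0. Options: 11−5→G=1, 11−6→G=1, 11−7→G=0, 11−8→G=0. Hits: 2.

5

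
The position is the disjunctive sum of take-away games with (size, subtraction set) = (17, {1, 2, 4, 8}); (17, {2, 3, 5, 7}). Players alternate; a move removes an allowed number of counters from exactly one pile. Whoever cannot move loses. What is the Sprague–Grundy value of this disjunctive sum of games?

6

Pile A, S = {1, 2, 4, 8}:
n :  0  1  2  3  4  5  6  7  8  9 10 11 12 13 14 15 16 17
G :  0  1  2  0  1  2  0  1  2  0  1  2  0  1  2  0  1  2
G_A(17) = 2.
Pile B, S = {2, 3, 5, 7}:
n :  0  1  2  3  4  5  6  7  8  9 10 11 12 13 14 15 16 17
G :  0  0  1  1  2  2  3  3  4  0  0  1  1  2  2  3  3  4
G_B(17) = 4.
Combined Grundy value = 2 ⊕ 4 = 6.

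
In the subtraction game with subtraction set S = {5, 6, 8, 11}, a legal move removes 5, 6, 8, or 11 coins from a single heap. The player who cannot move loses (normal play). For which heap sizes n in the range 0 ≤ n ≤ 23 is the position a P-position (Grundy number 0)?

0, 1, 2, 3, 4, 16, 17, 18, 19, 20

G(0) = 0
G(1) = mex{} = 0
G(2) = mex{} = 0
G(3) = mex{} = 0
G(4) = mex{} = 0
G(5) = mex{0} = 1
G(6) = mex{0,0} = 1
G(7) = mex{0,0} = 1
G(8) = mex{0,0,0} = 1
G(9) = mex{0,0,0} = 1
G(10) = mex{1,0,0} = 2
G(11) = mex{1,1,0,0} = 2
G(12) = mex{1,1,0,0} = 2
G(13) = mex{1,1,1,0} = 2
G(14) = mex{1,1,1,0} = 2
G(15) = mex{2,1,1,0} = 3
G(16) = mex{2,2,1,1} = 0
G(17) = mex{2,2,1,1} = 0
G(18) = mex{2,2,2,1} = 0
G(19) = mex{2,2,2,1} = 0
G(20) = mex{3,2,2,1} = 0
G(21) = mex{0,3,2,2} = 1
G(22) = mex{0,0,2,2} = 1
G(23) = mex{0,0,3,2} = 1
P-positions are exactly the n with G(n) = 0.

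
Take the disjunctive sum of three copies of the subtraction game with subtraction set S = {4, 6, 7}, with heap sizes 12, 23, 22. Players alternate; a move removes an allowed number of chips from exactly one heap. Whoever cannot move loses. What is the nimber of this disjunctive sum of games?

0

All heaps use S = {4, 6, 7}:
G(0) = 0
G(1) = mex{} = 0
G(2) = mex{} = 0
G(3) = mex{} = 0
G(4) = mex{0} = 1
G(5) = mex{0} = 1
G(6) = mex{0,0} = 1
G(7) = mex{0,0,0} = 1
G(8) = mex{1,0,0} = 2
G(9) = mex{1,0,0} = 2
G(10) = mex{1,1,0} = 2
G(11) = mex{1,1,1} = 0
G(12) = mex{2,1,1} = 0
G(13) = mex{2,1,1} = 0
G(14) = mex{2,2,1} = 0
G(15) = mex{0,2,2} = 1
G(16) = mex{0,2,2} = 1
G(17) = mex{0,0,2} = 1
G(18) = mex{0,0,0} = 1
G(19) = mex{1,0,0} = 2
G(20) = mex{1,0,0} = 2
G(21) = mex{1,1,0} = 2
G(22) = mex{1,1,1} = 0
G(23) = mex{2,1,1} = 0
Heap A: G(12) = 0.
Heap B: G(23) = 0.
Heap C: G(22) = 0.
Combined Grundy value = 0 ⊕ 0 ⊕ 0 = 0.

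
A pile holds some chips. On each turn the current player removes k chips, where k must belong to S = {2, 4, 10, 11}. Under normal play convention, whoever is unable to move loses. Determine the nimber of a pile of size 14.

0

G(0) = 0
G(1) = mex{} = 0
G(2) = mex{0} = 1
G(3) = mex{0} = 1
G(4) = mex{1,0} = 2
G(5) = mex{1,0} = 2
G(6) = mex{2,1} = 0
G(7) = mex{2,1} = 0
G(8) = mex{0,2} = 1
G(9) = mex{0,2} = 1
G(10) = mex{1,0,0} = 2
G(11) = mex{1,0,0,0} = 2
G(12) = mex{2,1,1,0} = 3
G(13) = mex{2,1,1,1} = 0
G(14) = mex{3,2,2,1} = 0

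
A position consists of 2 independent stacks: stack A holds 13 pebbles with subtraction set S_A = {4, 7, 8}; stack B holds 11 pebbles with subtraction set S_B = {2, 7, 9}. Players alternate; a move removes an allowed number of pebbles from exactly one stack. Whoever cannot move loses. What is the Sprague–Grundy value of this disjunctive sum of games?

3

Stack A, S = {4, 7, 8}:
n :  0  1  2  3  4  5  6  7  8  9 10 11 12 13
G :  0  0  0  0  1  1  1  1  2  2  2  2  0  0
G_A(13) = 0.
Stack B, S = {2, 7, 9}:
G(0) = 0
G(1) = mex{} = 0
G(2) = mex{0} = 1
G(3) = mex{0} = 1
G(4) = mex{1} = 0
G(5) = mex{1} = 0
G(6) = mex{0} = 1
G(7) = mex{0,0} = 1
G(8) = mex{1,0} = 2
G(9) = mex{1,1,0} = 2
G(10) = mex{2,1,0} = 3
G(11) = mex{2,0,1} = 3
G_B(11) = 3.
Combined Grundy value = 0 ⊕ 3 = 3.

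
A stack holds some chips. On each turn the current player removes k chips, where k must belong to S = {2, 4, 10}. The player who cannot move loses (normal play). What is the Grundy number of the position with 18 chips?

G(0) = 0
G(1) = mex{} = 0
G(2) = mex{0} = 1
G(3) = mex{0} = 1
G(4) = mex{1,0} = 2
G(5) = mex{1,0} = 2
G(6) = mex{2,1} = 0
G(7) = mex{2,1} = 0
G(8) = mex{0,2} = 1
G(9) = mex{0,2} = 1
G(10) = mex{1,0,0} = 2
G(11) = mex{1,0,0} = 2
G(12) = mex{2,1,1} = 0
G(13) = mex{2,1,1} = 0
G(14) = mex{0,2,2} = 1
G(15) = mex{0,2,2} = 1
G(16) = mex{1,0,0} = 2
G(17) = mex{1,0,0} = 2
G(18) = mex{2,1,1} = 0

0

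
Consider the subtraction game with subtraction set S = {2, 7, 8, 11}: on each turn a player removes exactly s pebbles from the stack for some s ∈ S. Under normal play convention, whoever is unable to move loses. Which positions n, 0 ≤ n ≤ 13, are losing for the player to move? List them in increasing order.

G(0) = 0
G(1) = mex{} = 0
G(2) = mex{0} = 1
G(3) = mex{0} = 1
G(4) = mex{1} = 0
G(5) = mex{1} = 0
G(6) = mex{0} = 1
G(7) = mex{0,0} = 1
G(8) = mex{1,0,0} = 2
G(9) = mex{1,1,0} = 2
G(10) = mex{2,1,1} = 0
G(11) = mex{2,0,1,0} = 3
G(12) = mex{0,0,0,0} = 1
G(13) = mex{3,1,0,1} = 2
P-positions are exactly the n with G(n) = 0.

0, 1, 4, 5, 10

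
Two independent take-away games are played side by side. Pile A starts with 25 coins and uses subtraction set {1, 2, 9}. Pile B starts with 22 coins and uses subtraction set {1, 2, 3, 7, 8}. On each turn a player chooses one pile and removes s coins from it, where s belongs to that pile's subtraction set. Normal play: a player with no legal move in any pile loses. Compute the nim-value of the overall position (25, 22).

Pile A, S = {1, 2, 9}:
n :  0  1  2  3  4  5  6  7  8  9 10 11 12 13 14 15 16 17 18 19 20 21 22 23 24 25
G :  0  1  2  0  1  2  0  1  2  3  0  1  2  0  1  2  0  1  2  3  0  1  2  0  1  2
G_A(25) = 2.
Pile B, S = {1, 2, 3, 7, 8}:
G(0) = 0
G(1) = mex{0} = 1
G(2) = mex{1,0} = 2
G(3) = mex{2,1,0} = 3
G(4) = mex{3,2,1} = 0
G(5) = mex{0,3,2} = 1
G(6) = mex{1,0,3} = 2
G(7) = mex{2,1,0,0} = 3
G(8) = mex{3,2,1,1,0} = 4
G(9) = mex{4,3,2,2,1} = 0
G(10) = mex{0,4,3,3,2} = 1
G(11) = mex{1,0,4,0,3} = 2
G(12) = mex{2,1,0,1,0} = 3
G(13) = mex{3,2,1,2,1} = 0
G(14) = mex{0,3,2,3,2} = 1
G(15) = mex{1,0,3,4,3} = 2
G(16) = mex{2,1,0,0,4} = 3
G(17) = mex{3,2,1,1,0} = 4
G(18) = mex{4,3,2,2,1} = 0
G(19) = mex{0,4,3,3,2} = 1
G(20) = mex{1,0,4,0,3} = 2
G(21) = mex{2,1,0,1,0} = 3
G(22) = mex{3,2,1,2,1} = 0
G_B(22) = 0.
Combined Grundy value = 2 ⊕ 0 = 2.

2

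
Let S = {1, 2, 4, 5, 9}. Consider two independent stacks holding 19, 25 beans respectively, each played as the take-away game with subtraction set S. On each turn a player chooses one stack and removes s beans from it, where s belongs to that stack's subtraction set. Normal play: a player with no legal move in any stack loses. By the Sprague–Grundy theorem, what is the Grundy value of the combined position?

3

All stacks use S = {1, 2, 4, 5, 9}:
G(0) = 0
G(1) = mex{0} = 1
G(2) = mex{1,0} = 2
G(3) = mex{2,1} = 0
G(4) = mex{0,2,0} = 1
G(5) = mex{1,0,1,0} = 2
G(6) = mex{2,1,2,1} = 0
G(7) = mex{0,2,0,2} = 1
G(8) = mex{1,0,1,0} = 2
G(9) = mex{2,1,2,1,0} = 3
G(10) = mex{3,2,0,2,1} = 4
G(11) = mex{4,3,1,0,2} = 5
G(12) = mex{5,4,2,1,0} = 3
G(13) = mex{3,5,3,2,1} = 0
G(14) = mex{0,3,4,3,2} = 1
G(15) = mex{1,0,5,4,0} = 2
G(16) = mex{2,1,3,5,1} = 0
G(17) = mex{0,2,0,3,2} = 1
G(18) = mex{1,0,1,0,3} = 2
G(19) = mex{2,1,2,1,4} = 0
G(20) = mex{0,2,0,2,5} = 1
G(21) = mex{1,0,1,0,3} = 2
G(22) = mex{2,1,2,1,0} = 3
G(23) = mex{3,2,0,2,1} = 4
G(24) = mex{4,3,1,0,2} = 5
G(25) = mex{5,4,2,1,0} = 3
Stack A: G(19) = 0.
Stack B: G(25) = 3.
Combined Grundy value = 0 ⊕ 3 = 3.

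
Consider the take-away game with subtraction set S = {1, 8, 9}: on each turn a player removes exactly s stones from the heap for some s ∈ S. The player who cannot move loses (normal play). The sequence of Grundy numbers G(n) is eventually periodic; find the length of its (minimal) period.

G(0) = 0
G(1) = mex{0} = 1
G(2) = mex{1} = 0
G(3) = mex{0} = 1
G(4) = mex{1} = 0
G(5) = mex{0} = 1
G(6) = mex{1} = 0
G(7) = mex{0} = 1
G(8) = mex{1,0} = 2
G(9) = mex{2,1,0} = 3
G(10) = mex{3,0,1} = 2
G(11) = mex{2,1,0} = 3
G(12) = mex{3,0,1} = 2
G(13) = mex{2,1,0} = 3
G(14) = mex{3,0,1} = 2
G(15) = mex{2,1,0} = 3
G(16) = mex{3,2,1} = 0
G(17) = mex{0,3,2} = 1
G(18) = mex{1,2,3} = 0
G(19) = mex{0,3,2} = 1
G(20) = mex{1,2,3} = 0
G(21) = mex{0,3,2} = 1
G(22) = mex{1,2,3} = 0
G(23) = mex{0,3,2} = 1
G(24) = mex{1,0,3} = 2
G(25) = mex{2,1,0} = 3
G(26) = mex{3,0,1} = 2
G(27) = mex{2,1,0} = 3
G(28) = mex{3,0,1} = 2
G(29) = mex{2,1,0} = 3
G(30) = mex{3,0,1} = 2
G(31) = mex{2,1,0} = 3
G(32) = mex{3,2,1} = 0
G(33) = mex{0,3,2} = 1
G(n+16) = G(n) holds for n = 0,…,8 (a full window of length max(S) = 9), so the sequence is purely periodic with period 16.

16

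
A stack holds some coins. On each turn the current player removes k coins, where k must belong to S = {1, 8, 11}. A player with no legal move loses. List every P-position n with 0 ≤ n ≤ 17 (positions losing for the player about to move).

n :  0  1  2  3  4  5  6  7  8  9 10 11 12 13 14 15 16 17
G :  0  1  0  1  0  1  0  1  2  0  1  2  3  2  3  2  0  1
P-positions are exactly the n with G(n) = 0.

0, 2, 4, 6, 9, 16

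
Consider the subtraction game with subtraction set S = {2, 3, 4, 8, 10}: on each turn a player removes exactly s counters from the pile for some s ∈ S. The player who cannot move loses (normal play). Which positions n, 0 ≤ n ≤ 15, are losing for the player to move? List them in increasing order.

n :  0  1  2  3  4  5  6  7  8  9 10 11 12 13 14 15
G :  0  0  1  1  2  2  0  0  1  1  2  2  0  0  1  1
P-positions are exactly the n with G(n) = 0.

0, 1, 6, 7, 12, 13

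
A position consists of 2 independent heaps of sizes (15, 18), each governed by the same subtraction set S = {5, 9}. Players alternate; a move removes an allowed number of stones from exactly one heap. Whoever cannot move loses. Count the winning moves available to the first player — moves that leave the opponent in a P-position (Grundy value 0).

All heaps use S = {5, 9}:
n :  0  1  2  3  4  5  6  7  8  9 10 11 12 13 14 15 16 17 18
G :  0  0  0  0  0  1  1  1  1  1  2  2  2  2  0  0  0  0  0
Heap A: G(15) = 0.
Heap B: G(18) = 0.
Combined Grundy value = 0 ⊕ 0 = 0.
A winning move leaves total XOR = 0, i.e. changes one component's Grundy value g to g ⊕ X where X is the current total.
Heap A: target g' = 0⊕0 = 0, but every legal move changes the Grundy value (mex property), so 0 moves.
Heap B: target g' = 0⊕0 = 0, but every legal move changes the Grundy value (mex property), so 0 moves.

0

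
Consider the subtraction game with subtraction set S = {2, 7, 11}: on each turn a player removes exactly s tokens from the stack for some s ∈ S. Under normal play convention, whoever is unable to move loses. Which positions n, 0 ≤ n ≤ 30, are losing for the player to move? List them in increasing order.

0, 1, 4, 5, 9, 10, 13, 14, 18, 19, 22, 23, 27, 28

n :  0  1  2  3  4  5  6  7  8  9 10 11 12 13 14 15 16 17 18 19 20 21 22 23 24 25 26 27 28 29 30
G :  0  0  1  1  0  0  1  1  2  0  0  1  1  0  0  1  1  2  0  0  1  1  0  0  1  1  2  0  0  1  1
P-positions are exactly the n with G(n) = 0.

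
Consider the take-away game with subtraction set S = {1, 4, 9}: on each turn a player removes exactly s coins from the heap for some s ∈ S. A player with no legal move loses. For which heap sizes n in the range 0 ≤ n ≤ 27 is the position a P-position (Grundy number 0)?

n :  0  1  2  3  4  5  6  7  8  9 10 11 12 13 14 15 16 17 18 19 20 21 22 23 24 25 26 27
G :  0  1  0  1  2  0  1  0  1  2  0  1  0  1  2  0  1  0  1  2  0  1  0  1  2  0  1  0
P-positions are exactly the n with G(n) = 0.

0, 2, 5, 7, 10, 12, 15, 17, 20, 22, 25, 27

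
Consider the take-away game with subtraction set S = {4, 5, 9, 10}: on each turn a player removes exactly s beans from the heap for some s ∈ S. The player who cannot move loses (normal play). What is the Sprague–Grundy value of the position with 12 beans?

3

n :  0  1  2  3  4  5  6  7  8  9 10 11 12
G :  0  0  0  0  1  1  1  1  2  2  2  2  3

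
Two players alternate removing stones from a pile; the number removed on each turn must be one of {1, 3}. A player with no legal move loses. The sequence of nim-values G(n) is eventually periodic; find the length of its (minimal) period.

2

G(0) = 0
G(1) = mex{0} = 1
G(2) = mex{1} = 0
G(3) = mex{0,0} = 1
G(4) = mex{1,1} = 0
G(5) = mex{0,0} = 1
G(6) = mex{1,1} = 0
G(7) = mex{0,0} = 1
G(8) = mex{1,1} = 0
G(9) = mex{0,0} = 1
G(10) = mex{1,1} = 0
G(11) = mex{0,0} = 1
G(12) = mex{1,1} = 0
G(13) = mex{0,0} = 1
G(14) = mex{1,1} = 0
G(n+2) = G(n) holds for n = 0,…,2 (a full window of length max(S) = 3), so the sequence is purely periodic with period 2.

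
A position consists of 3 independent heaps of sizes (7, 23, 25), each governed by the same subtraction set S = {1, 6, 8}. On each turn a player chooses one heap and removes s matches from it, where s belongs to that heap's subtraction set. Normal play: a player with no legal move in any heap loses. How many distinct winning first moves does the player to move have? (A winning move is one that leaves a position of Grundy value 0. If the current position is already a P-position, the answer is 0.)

0

All heaps use S = {1, 6, 8}:
n :  0  1  2  3  4  5  6  7  8  9 10 11 12 13 14 15 16 17 18 19 20 21 22 23 24 25
G :  0  1  0  1  0  1  2  0  1  0  1  0  1  2  0  1  0  1  0  1  2  0  1  0  1  0
Heap A: G(7) = 0.
Heap B: G(23) = 0.
Heap C: G(25) = 0.
Combined Grundy value = 0 ⊕ 0 ⊕ 0 = 0.
A winning move leaves total XOR = 0, i.e. changes one component's Grundy value g to g ⊕ X where X is the current total.
Heap A: target g' = 0⊕0 = 0, but every legal move changes the Grundy value (mex property), so 0 moves.
Heap B: target g' = 0⊕0 = 0, but every legal move changes the Grundy value (mex property), so 0 moves.
Heap C: target g' = 0⊕0 = 0, but every legal move changes the Grundy value (mex property), so 0 moves.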